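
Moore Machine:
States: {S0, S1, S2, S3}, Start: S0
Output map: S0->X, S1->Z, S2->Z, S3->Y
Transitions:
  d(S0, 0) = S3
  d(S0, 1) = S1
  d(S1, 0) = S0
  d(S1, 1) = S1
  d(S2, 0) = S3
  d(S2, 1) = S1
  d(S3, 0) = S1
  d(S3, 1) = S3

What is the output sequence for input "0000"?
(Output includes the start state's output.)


Start: S0 (output X)
  --0--> S3 (output Y)
  --0--> S1 (output Z)
  --0--> S0 (output X)
  --0--> S3 (output Y)

"XYZXY"


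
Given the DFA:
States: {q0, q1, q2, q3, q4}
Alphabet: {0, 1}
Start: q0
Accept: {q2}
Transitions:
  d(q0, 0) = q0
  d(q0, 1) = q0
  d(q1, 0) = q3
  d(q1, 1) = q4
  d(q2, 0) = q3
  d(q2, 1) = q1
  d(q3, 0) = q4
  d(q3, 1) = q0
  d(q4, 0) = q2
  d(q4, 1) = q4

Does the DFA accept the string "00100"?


Trace: q0 -> q0 -> q0 -> q0 -> q0 -> q0
Final state: q0
Accept states: {q2}

No, rejected (final state q0 is not an accept state)


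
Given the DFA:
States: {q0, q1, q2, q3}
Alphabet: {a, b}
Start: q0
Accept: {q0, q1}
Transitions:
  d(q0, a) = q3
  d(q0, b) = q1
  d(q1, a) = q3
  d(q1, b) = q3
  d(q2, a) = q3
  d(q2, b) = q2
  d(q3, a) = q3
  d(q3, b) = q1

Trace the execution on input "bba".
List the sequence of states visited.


Input: bba
d(q0, b) = q1
d(q1, b) = q3
d(q3, a) = q3


q0 -> q1 -> q3 -> q3


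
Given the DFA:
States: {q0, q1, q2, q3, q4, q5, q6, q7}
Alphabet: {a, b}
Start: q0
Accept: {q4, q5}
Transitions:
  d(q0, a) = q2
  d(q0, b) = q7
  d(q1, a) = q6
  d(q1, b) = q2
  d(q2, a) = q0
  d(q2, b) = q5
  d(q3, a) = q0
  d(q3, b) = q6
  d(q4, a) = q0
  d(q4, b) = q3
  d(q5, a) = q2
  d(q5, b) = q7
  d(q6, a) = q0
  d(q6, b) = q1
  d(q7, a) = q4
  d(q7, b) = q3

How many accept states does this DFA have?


Accept states listed: {q4, q5}
Counting: q4(1) q5(2)

2


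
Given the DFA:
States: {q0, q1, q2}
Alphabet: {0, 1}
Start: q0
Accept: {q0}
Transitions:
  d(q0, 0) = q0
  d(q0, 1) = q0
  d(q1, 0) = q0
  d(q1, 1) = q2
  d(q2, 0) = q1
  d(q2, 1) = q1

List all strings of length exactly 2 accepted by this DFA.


All strings of length 2: 4 total
Accepted: 4

"00", "01", "10", "11"


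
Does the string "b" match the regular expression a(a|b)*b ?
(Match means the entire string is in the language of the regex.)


|string| = 1; first = 'b'; last = 'b'

No, "b" does not match a(a|b)*b


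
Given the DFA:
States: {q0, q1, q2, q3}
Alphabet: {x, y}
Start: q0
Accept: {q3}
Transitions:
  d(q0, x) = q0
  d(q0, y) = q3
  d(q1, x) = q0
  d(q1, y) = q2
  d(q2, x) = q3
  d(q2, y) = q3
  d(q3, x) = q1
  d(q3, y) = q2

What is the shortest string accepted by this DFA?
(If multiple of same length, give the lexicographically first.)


BFS by string length (lex-first path to each state shown):
  len 0: q0<-""
  len 1: q0<-"x", q3<-"y"
Found accept state at length 1.

"y"


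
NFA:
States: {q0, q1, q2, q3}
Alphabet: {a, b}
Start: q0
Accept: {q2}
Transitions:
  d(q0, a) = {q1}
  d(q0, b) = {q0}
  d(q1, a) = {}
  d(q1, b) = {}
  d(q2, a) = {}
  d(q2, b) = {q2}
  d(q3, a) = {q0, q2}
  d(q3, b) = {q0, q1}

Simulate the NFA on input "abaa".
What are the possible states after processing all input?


Start: {q0}
  --a--> {q1}
  --b--> {}
  --a--> {}
  --a--> {}

{} (empty set, no valid transitions)


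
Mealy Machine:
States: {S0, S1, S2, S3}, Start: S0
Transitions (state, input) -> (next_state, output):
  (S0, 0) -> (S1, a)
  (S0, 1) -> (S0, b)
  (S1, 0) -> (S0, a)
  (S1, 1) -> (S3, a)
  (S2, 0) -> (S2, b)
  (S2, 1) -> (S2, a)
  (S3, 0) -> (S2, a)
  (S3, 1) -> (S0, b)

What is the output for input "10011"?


Step-by-step:
  (S0, 1) -> (S0, b)
  (S0, 0) -> (S1, a)
  (S1, 0) -> (S0, a)
  (S0, 1) -> (S0, b)
  (S0, 1) -> (S0, b)

"baabb"


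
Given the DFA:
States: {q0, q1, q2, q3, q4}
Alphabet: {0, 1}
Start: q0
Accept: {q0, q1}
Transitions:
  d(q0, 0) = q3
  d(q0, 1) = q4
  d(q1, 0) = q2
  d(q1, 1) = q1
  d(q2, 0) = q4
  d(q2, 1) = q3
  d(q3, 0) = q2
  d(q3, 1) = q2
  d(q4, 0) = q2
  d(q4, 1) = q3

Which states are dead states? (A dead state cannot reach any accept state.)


Forward reachability from each state:
  q0 -> reaches accept state q0 (live)
  q1 -> reaches accept state q1 (live)
  q2 -> reaches {q2, q3, q4}, no accept state (dead)
  q3 -> reaches {q2, q3, q4}, no accept state (dead)
  q4 -> reaches {q2, q3, q4}, no accept state (dead)

{q2, q3, q4}


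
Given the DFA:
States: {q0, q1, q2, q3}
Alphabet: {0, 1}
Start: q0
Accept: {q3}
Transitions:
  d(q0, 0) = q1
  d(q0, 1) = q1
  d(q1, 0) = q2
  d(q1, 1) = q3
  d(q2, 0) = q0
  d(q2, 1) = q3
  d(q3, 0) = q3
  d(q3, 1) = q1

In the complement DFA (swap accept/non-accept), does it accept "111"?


Trace: q0 -> q1 -> q3 -> q1
Final: q1
Original accept: {q3}
Complement: q1 is not in original accept

Yes, complement accepts (original rejects)


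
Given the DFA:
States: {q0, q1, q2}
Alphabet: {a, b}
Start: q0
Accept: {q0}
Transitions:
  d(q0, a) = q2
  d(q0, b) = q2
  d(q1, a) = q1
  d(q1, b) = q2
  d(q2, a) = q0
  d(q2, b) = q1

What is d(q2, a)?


Looking up transition d(q2, a)

q0


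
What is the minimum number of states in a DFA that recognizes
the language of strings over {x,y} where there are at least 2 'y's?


States: count = 0, 1, ..., 1, and a final '>= 2' state.
Total: 2 + 1 = 3. Accept = '>= 2' state.

3


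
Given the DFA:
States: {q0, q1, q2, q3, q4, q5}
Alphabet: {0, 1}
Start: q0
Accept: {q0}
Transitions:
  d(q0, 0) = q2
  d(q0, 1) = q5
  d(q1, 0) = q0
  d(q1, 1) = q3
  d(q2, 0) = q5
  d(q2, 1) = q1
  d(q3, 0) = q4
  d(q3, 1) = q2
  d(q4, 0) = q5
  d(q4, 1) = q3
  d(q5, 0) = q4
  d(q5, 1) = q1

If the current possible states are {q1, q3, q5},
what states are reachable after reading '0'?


Apply transition on '0' from each current state:
  d(q1, 0) = q0
  d(q3, 0) = q4
  d(q5, 0) = q4

{q0, q4}


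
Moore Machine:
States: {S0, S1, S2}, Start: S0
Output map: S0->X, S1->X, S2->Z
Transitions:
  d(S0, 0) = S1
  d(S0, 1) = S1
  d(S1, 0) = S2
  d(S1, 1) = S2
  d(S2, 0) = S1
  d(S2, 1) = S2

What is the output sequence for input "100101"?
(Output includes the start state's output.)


Start: S0 (output X)
  --1--> S1 (output X)
  --0--> S2 (output Z)
  --0--> S1 (output X)
  --1--> S2 (output Z)
  --0--> S1 (output X)
  --1--> S2 (output Z)

"XXZXZXZ"


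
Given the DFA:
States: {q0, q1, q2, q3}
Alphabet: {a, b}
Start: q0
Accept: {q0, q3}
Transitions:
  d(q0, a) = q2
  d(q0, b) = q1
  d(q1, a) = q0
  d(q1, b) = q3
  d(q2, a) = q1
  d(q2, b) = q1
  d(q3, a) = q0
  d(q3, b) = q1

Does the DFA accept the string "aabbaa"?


Trace: q0 -> q2 -> q1 -> q3 -> q1 -> q0 -> q2
Final state: q2
Accept states: {q0, q3}

No, rejected (final state q2 is not an accept state)


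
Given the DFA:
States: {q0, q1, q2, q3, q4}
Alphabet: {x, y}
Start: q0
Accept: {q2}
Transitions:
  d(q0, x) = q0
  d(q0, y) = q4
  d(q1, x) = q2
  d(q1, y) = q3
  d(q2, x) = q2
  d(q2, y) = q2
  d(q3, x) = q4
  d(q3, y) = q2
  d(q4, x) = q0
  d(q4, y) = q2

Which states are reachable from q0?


BFS from q0:
  layer 0: {q0}
  layer 1: {q4}
  layer 2: {q2}

{q0, q2, q4}


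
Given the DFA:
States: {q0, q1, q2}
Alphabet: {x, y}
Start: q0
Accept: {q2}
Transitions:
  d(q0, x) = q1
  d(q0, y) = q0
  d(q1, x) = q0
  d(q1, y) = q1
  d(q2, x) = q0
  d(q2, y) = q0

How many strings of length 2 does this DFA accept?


Enumerating all length-2 strings:
  "xx" -> q0 [reject]
  "xy" -> q1 [reject]
  "yx" -> q1 [reject]
  "yy" -> q0 [reject]

0 out of 4


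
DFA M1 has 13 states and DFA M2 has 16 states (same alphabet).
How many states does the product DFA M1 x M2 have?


Product construction pairs every M1 state with every M2 state.
13 * 16 = 208

208


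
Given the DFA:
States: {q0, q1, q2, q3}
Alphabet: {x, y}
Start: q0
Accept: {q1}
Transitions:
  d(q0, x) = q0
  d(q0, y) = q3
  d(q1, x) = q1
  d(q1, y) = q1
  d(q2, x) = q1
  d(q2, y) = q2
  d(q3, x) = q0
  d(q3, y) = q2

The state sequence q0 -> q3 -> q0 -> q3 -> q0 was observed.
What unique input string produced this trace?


Trace back each transition to find the symbol:
  q0 --[y]--> q3
  q3 --[x]--> q0
  q0 --[y]--> q3
  q3 --[x]--> q0

"yxyx"


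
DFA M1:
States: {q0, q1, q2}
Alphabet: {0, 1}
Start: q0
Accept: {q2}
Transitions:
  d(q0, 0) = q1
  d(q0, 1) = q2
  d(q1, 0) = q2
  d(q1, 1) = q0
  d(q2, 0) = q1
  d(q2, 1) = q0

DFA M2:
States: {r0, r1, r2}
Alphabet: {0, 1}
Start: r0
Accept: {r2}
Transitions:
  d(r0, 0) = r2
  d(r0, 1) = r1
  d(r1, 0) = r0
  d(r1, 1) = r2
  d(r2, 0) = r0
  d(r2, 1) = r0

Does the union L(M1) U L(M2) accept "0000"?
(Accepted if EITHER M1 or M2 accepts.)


M1: final=q2 accepted=True
M2: final=r0 accepted=False

Yes, union accepts


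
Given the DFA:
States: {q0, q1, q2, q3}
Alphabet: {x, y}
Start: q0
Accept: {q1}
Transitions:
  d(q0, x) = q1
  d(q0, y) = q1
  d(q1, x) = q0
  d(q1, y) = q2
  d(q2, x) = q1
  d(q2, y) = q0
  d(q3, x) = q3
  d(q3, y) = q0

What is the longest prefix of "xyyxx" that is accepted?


Run the DFA, marking each prefix where the state is accepting:
  "" -> q0 [reject]
  "x" -> q1 [accept]
  "xy" -> q2 [reject]
  "xyy" -> q0 [reject]
  "xyyx" -> q1 [accept]
  "xyyxx" -> q0 [reject]

"xyyx"


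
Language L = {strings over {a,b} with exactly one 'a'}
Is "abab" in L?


count('a') = 2

No, "abab" is not in L


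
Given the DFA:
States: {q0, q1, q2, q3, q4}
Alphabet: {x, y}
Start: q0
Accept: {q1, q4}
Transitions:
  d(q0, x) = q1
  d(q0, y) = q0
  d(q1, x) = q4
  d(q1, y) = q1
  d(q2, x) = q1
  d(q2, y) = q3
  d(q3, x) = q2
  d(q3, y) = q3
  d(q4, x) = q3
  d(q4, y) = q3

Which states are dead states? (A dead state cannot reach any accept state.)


Forward reachability from each state:
  q0 -> reaches accept state q1 (live)
  q1 -> reaches accept state q1 (live)
  q2 -> reaches accept state q1 (live)
  q3 -> reaches accept state q1 (live)
  q4 -> reaches accept state q1 (live)

None (all states can reach an accept state)


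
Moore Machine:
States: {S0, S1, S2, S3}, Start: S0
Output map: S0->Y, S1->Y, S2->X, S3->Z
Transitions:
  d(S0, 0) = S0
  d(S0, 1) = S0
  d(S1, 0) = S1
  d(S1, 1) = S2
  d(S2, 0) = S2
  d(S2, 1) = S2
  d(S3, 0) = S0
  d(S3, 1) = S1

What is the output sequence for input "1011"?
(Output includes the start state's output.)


Start: S0 (output Y)
  --1--> S0 (output Y)
  --0--> S0 (output Y)
  --1--> S0 (output Y)
  --1--> S0 (output Y)

"YYYYY"


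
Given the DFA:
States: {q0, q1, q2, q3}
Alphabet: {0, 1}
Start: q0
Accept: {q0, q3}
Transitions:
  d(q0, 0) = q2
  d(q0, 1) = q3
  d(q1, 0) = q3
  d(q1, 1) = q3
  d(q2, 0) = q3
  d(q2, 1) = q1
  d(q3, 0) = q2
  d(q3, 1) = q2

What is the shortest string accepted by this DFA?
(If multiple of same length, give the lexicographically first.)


BFS by string length (lex-first path to each state shown):
  len 0: q0<-""
Found accept state at length 0.

"" (empty string)


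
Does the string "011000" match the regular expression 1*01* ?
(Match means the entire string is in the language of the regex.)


|string| = 6; first = '0'; last = '0'

No, "011000" does not match 1*01*


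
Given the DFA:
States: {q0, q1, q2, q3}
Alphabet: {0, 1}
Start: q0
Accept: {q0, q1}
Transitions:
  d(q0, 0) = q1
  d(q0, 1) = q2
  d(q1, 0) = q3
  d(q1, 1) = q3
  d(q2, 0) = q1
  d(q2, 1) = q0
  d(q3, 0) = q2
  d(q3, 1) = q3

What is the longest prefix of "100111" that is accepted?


Run the DFA, marking each prefix where the state is accepting:
  "" -> q0 [accept]
  "1" -> q2 [reject]
  "10" -> q1 [accept]
  "100" -> q3 [reject]
  "1001" -> q3 [reject]
  "10011" -> q3 [reject]
  "100111" -> q3 [reject]

"10"


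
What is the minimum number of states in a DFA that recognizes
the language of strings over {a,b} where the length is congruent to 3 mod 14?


States track (length) mod 14.
Need 14 states: one per remainder 0..13; accept = remainder 3.

14


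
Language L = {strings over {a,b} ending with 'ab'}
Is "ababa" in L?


last two symbols = 'ba'

No, "ababa" is not in L


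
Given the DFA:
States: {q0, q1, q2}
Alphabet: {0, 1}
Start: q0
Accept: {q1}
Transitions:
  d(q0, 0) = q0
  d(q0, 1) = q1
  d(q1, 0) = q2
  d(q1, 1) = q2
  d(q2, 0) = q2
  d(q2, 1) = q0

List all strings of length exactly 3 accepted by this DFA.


All strings of length 3: 8 total
Accepted: 1

"001"


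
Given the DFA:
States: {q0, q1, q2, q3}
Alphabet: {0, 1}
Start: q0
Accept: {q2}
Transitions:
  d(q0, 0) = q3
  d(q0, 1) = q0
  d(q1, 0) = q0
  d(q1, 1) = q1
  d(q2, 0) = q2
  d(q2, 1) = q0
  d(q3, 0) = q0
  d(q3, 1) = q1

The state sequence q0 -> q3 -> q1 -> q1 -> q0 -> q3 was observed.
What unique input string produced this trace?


Trace back each transition to find the symbol:
  q0 --[0]--> q3
  q3 --[1]--> q1
  q1 --[1]--> q1
  q1 --[0]--> q0
  q0 --[0]--> q3

"01100"


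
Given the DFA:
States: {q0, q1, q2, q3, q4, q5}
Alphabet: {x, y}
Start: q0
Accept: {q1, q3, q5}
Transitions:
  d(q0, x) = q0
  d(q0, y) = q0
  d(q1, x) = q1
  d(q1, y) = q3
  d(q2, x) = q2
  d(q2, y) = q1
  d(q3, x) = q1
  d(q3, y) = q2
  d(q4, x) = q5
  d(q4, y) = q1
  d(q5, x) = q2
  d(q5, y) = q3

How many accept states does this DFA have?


Accept states listed: {q1, q3, q5}
Counting: q1(1) q3(2) q5(3)

3


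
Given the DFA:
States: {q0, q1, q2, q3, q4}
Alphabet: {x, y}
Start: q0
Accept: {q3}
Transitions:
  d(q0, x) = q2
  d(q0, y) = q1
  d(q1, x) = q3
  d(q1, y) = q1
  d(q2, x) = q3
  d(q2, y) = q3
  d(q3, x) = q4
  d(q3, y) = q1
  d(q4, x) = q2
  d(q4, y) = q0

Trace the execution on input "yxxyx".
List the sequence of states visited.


Input: yxxyx
d(q0, y) = q1
d(q1, x) = q3
d(q3, x) = q4
d(q4, y) = q0
d(q0, x) = q2


q0 -> q1 -> q3 -> q4 -> q0 -> q2


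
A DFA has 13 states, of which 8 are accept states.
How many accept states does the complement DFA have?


Complement swaps accept and non-accept states.
13 - 8 = 5

5


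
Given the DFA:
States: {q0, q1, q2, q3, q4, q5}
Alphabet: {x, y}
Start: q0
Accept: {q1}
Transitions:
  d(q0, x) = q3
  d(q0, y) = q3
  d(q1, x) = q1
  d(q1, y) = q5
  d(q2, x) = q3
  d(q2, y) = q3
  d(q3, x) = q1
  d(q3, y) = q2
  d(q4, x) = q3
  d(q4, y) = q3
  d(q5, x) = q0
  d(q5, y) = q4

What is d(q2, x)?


Looking up transition d(q2, x)

q3


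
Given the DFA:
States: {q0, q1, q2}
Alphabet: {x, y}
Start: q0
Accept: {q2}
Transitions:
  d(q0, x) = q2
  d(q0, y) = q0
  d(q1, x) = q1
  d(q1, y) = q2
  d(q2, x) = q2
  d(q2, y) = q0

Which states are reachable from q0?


BFS from q0:
  layer 0: {q0}
  layer 1: {q2}

{q0, q2}


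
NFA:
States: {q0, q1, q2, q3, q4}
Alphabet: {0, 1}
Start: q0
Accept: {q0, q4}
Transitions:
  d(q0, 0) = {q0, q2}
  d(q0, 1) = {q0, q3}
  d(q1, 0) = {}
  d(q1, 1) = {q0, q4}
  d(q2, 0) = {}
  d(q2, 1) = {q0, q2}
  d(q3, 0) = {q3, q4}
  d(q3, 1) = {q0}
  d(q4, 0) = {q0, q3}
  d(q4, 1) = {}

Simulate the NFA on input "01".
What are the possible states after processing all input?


Start: {q0}
  --0--> {q0, q2}
  --1--> {q0, q2, q3}

{q0, q2, q3}


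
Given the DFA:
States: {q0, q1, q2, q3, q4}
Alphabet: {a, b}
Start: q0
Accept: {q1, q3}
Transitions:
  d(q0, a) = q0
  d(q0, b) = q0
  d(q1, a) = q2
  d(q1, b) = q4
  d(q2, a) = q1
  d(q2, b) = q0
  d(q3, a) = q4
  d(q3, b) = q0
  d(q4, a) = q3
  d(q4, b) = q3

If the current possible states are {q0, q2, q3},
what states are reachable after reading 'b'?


Apply transition on 'b' from each current state:
  d(q0, b) = q0
  d(q2, b) = q0
  d(q3, b) = q0

{q0}


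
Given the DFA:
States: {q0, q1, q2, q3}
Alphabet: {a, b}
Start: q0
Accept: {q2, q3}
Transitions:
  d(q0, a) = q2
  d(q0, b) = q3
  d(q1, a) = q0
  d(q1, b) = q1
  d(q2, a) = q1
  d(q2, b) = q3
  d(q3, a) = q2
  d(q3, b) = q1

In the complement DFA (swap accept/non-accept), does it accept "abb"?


Trace: q0 -> q2 -> q3 -> q1
Final: q1
Original accept: {q2, q3}
Complement: q1 is not in original accept

Yes, complement accepts (original rejects)


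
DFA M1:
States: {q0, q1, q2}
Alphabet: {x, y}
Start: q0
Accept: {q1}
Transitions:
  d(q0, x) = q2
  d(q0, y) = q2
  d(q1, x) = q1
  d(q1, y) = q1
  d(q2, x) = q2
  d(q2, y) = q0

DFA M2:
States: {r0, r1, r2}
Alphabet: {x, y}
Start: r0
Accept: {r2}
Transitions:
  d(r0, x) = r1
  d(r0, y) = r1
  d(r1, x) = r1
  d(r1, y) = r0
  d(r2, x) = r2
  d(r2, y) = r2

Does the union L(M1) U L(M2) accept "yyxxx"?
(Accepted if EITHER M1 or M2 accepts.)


M1: final=q2 accepted=False
M2: final=r1 accepted=False

No, union rejects (neither accepts)


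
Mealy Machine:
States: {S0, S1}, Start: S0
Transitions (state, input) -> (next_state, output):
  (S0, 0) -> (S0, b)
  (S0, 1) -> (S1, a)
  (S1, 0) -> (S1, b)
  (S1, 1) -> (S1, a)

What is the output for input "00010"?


Step-by-step:
  (S0, 0) -> (S0, b)
  (S0, 0) -> (S0, b)
  (S0, 0) -> (S0, b)
  (S0, 1) -> (S1, a)
  (S1, 0) -> (S1, b)

"bbbab"


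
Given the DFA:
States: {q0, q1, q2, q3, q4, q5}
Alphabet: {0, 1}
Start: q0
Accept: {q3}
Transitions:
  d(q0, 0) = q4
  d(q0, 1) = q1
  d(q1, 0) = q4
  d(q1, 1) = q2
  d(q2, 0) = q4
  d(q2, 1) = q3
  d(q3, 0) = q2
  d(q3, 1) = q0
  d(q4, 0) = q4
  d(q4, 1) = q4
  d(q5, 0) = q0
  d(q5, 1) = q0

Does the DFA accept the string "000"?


Trace: q0 -> q4 -> q4 -> q4
Final state: q4
Accept states: {q3}

No, rejected (final state q4 is not an accept state)


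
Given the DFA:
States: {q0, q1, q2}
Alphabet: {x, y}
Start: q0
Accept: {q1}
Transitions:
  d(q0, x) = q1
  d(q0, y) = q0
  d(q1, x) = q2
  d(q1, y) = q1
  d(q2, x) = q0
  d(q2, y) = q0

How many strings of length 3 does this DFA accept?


Enumerating all length-3 strings:
  "xxx" -> q0 [reject]
  "xxy" -> q0 [reject]
  "xyx" -> q2 [reject]
  "xyy" -> q1 [accept]
  "yxx" -> q2 [reject]
  "yxy" -> q1 [accept]
  "yyx" -> q1 [accept]
  "yyy" -> q0 [reject]

3 out of 8


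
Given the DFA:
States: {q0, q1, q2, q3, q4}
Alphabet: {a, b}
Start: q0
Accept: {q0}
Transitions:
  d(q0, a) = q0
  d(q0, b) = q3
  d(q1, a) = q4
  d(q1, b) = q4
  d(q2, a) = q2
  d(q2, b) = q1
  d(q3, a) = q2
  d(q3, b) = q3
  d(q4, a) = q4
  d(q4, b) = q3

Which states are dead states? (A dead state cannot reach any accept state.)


Forward reachability from each state:
  q0 -> reaches accept state q0 (live)
  q1 -> reaches {q1, q2, q3, q4}, no accept state (dead)
  q2 -> reaches {q1, q2, q3, q4}, no accept state (dead)
  q3 -> reaches {q1, q2, q3, q4}, no accept state (dead)
  q4 -> reaches {q1, q2, q3, q4}, no accept state (dead)

{q1, q2, q3, q4}


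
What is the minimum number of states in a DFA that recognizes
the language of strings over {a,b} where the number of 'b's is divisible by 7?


States track (count of 'b') mod 7.
Need 7 states: one per remainder 0..6; accept = remainder 0.

7


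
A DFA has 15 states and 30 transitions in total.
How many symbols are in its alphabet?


Each state has exactly one transition per symbol.
|alphabet| = transitions / states = 30 / 15 = 2

2


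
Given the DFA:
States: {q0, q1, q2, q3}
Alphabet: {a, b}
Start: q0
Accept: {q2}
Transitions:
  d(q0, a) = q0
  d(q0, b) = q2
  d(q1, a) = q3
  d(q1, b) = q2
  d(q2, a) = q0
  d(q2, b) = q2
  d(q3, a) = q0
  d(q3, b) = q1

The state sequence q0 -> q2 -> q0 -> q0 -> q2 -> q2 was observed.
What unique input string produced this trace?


Trace back each transition to find the symbol:
  q0 --[b]--> q2
  q2 --[a]--> q0
  q0 --[a]--> q0
  q0 --[b]--> q2
  q2 --[b]--> q2

"baabb"


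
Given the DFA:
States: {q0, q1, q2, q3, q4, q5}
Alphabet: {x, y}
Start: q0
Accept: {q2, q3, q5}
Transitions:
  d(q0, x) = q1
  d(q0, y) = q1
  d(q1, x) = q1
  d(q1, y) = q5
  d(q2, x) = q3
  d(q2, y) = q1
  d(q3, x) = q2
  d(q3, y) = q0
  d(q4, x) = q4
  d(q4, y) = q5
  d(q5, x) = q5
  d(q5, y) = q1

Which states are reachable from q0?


BFS from q0:
  layer 0: {q0}
  layer 1: {q1}
  layer 2: {q5}

{q0, q1, q5}


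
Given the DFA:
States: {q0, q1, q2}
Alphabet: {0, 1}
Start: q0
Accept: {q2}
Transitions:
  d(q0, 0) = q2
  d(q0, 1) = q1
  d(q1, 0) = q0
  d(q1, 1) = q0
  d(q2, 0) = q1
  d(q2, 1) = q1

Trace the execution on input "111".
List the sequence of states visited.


Input: 111
d(q0, 1) = q1
d(q1, 1) = q0
d(q0, 1) = q1


q0 -> q1 -> q0 -> q1


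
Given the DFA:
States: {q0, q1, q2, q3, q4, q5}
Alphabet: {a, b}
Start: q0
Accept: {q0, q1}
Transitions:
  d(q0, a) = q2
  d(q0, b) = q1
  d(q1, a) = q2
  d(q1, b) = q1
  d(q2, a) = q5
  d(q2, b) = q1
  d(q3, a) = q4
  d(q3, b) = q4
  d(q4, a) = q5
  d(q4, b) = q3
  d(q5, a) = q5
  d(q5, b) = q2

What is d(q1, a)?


Looking up transition d(q1, a)

q2


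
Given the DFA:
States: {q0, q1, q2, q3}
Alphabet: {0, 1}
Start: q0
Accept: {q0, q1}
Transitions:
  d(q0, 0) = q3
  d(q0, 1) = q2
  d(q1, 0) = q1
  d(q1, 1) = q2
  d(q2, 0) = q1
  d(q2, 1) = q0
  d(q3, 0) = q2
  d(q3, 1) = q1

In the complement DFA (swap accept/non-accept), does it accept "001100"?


Trace: q0 -> q3 -> q2 -> q0 -> q2 -> q1 -> q1
Final: q1
Original accept: {q0, q1}
Complement: q1 is in original accept

No, complement rejects (original accepts)


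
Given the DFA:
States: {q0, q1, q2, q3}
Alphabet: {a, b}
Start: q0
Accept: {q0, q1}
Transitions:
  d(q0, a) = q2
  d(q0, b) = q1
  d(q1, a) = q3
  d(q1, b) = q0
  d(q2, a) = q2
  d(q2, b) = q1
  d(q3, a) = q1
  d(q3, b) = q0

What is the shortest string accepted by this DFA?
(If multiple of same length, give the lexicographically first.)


BFS by string length (lex-first path to each state shown):
  len 0: q0<-""
Found accept state at length 0.

"" (empty string)


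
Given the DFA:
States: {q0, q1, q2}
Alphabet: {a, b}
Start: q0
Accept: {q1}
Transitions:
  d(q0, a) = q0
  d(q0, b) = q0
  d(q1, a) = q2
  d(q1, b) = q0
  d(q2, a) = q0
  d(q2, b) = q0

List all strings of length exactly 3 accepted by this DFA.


All strings of length 3: 8 total
Accepted: 0

None


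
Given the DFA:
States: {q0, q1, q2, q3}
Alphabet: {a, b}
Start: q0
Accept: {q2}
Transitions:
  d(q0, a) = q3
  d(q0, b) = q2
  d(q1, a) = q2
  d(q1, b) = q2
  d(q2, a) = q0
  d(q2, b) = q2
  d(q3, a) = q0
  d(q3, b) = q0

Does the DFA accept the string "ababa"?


Trace: q0 -> q3 -> q0 -> q3 -> q0 -> q3
Final state: q3
Accept states: {q2}

No, rejected (final state q3 is not an accept state)


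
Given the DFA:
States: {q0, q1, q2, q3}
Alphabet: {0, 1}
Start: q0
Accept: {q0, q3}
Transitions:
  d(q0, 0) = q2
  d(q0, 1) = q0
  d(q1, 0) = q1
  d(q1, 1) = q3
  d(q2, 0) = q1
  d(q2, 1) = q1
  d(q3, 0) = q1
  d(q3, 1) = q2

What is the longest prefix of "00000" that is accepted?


Run the DFA, marking each prefix where the state is accepting:
  "" -> q0 [accept]
  "0" -> q2 [reject]
  "00" -> q1 [reject]
  "000" -> q1 [reject]
  "0000" -> q1 [reject]
  "00000" -> q1 [reject]

""


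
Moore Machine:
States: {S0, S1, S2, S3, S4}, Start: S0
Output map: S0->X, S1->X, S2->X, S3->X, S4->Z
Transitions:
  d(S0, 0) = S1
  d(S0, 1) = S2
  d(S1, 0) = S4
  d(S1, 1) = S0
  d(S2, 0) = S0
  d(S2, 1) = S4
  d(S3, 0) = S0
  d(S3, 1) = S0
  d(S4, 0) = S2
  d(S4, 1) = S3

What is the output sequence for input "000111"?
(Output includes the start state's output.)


Start: S0 (output X)
  --0--> S1 (output X)
  --0--> S4 (output Z)
  --0--> S2 (output X)
  --1--> S4 (output Z)
  --1--> S3 (output X)
  --1--> S0 (output X)

"XXZXZXX"


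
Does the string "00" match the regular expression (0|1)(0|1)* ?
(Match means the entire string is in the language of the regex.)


|string| = 2; first = '0'; last = '0'

Yes, "00" matches (0|1)(0|1)*


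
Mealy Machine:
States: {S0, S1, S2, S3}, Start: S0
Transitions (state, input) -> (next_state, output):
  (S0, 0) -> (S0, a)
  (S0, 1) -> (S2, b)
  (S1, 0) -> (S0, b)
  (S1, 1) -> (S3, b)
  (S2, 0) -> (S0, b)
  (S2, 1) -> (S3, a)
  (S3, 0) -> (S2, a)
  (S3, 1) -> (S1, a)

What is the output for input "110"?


Step-by-step:
  (S0, 1) -> (S2, b)
  (S2, 1) -> (S3, a)
  (S3, 0) -> (S2, a)

"baa"


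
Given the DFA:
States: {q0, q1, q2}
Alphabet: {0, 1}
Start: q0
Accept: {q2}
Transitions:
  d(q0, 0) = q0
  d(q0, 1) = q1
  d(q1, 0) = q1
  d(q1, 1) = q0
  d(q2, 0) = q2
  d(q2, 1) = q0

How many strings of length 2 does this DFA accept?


Enumerating all length-2 strings:
  "00" -> q0 [reject]
  "01" -> q1 [reject]
  "10" -> q1 [reject]
  "11" -> q0 [reject]

0 out of 4


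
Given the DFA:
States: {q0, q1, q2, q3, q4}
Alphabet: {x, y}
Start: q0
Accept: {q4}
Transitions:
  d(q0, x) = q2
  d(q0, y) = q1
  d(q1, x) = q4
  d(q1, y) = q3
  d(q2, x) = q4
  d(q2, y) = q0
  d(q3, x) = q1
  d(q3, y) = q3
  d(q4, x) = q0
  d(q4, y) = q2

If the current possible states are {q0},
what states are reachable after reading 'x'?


Apply transition on 'x' from each current state:
  d(q0, x) = q2

{q2}


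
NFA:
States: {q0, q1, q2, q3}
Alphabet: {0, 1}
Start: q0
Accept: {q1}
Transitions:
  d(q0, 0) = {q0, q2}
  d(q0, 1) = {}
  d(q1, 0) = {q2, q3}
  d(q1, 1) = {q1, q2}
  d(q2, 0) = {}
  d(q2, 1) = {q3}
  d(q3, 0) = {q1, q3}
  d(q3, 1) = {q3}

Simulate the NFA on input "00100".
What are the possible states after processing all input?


Start: {q0}
  --0--> {q0, q2}
  --0--> {q0, q2}
  --1--> {q3}
  --0--> {q1, q3}
  --0--> {q1, q2, q3}

{q1, q2, q3}


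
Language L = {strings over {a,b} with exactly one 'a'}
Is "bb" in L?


count('a') = 0

No, "bb" is not in L


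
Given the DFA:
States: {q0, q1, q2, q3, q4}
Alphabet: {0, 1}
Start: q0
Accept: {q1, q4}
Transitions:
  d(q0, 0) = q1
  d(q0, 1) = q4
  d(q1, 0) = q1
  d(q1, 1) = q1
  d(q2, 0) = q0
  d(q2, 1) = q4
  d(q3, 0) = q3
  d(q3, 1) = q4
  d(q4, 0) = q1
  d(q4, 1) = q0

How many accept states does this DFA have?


Accept states listed: {q1, q4}
Counting: q1(1) q4(2)

2


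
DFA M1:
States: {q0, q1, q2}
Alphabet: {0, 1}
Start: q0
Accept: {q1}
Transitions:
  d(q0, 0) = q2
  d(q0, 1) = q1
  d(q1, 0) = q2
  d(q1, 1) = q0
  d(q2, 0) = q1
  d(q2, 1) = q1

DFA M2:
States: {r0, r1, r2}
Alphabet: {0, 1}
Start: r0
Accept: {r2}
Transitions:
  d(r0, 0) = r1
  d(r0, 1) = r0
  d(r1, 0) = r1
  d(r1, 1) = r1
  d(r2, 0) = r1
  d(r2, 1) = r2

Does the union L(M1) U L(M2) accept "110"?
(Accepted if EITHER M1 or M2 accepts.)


M1: final=q2 accepted=False
M2: final=r1 accepted=False

No, union rejects (neither accepts)


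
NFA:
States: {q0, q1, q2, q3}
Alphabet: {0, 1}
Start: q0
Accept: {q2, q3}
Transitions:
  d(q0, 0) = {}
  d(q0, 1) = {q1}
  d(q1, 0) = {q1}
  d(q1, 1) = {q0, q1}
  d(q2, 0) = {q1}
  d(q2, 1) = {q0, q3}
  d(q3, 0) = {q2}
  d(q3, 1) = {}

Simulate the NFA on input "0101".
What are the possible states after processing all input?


Start: {q0}
  --0--> {}
  --1--> {}
  --0--> {}
  --1--> {}

{} (empty set, no valid transitions)


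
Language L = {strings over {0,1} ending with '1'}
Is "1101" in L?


last symbol = '1'

Yes, "1101" is in L


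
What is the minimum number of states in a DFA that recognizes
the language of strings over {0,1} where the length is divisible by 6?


States track (length) mod 6.
Need 6 states: one per remainder 0..5; accept = remainder 0.

6


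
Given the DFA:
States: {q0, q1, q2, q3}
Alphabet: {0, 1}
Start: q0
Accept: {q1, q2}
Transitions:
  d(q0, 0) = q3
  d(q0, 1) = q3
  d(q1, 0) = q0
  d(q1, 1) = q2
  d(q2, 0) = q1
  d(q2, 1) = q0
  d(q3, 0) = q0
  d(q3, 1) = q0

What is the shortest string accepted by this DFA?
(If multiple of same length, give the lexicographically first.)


BFS by string length (lex-first path to each state shown):
  len 0: q0<-""
  len 1: q3<-"0"
  len 2: q0<-"00"
  len 3: q3<-"000"
  len 4: q0<-"0000"
  len 5: q3<-"00000"
  len 6: q0<-"000000"
  len 7: q3<-"0000000"
  len 8: q0<-"00000000"

No string accepted (empty language)


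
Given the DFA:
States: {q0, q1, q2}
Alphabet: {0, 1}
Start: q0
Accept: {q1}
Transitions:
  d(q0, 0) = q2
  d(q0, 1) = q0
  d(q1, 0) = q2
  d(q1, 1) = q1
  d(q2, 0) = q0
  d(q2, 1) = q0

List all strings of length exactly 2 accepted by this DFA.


All strings of length 2: 4 total
Accepted: 0

None


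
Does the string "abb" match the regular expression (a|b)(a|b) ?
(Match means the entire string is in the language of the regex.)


|string| = 3; first = 'a'; last = 'b'

No, "abb" does not match (a|b)(a|b)


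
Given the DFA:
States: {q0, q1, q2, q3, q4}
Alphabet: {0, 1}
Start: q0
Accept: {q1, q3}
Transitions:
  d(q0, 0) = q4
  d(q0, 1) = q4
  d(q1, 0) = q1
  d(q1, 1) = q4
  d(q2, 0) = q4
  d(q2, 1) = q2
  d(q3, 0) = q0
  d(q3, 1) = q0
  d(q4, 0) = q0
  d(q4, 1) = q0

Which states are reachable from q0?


BFS from q0:
  layer 0: {q0}
  layer 1: {q4}

{q0, q4}


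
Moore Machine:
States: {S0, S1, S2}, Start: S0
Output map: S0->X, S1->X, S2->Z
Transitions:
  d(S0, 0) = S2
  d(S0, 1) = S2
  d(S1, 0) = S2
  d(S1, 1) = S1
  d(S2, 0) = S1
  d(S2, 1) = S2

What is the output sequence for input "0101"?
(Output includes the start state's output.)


Start: S0 (output X)
  --0--> S2 (output Z)
  --1--> S2 (output Z)
  --0--> S1 (output X)
  --1--> S1 (output X)

"XZZXX"


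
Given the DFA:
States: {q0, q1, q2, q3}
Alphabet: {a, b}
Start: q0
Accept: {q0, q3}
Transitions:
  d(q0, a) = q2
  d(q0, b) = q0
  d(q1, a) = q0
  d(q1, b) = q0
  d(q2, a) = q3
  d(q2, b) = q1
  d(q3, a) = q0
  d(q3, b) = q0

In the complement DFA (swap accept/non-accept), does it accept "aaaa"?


Trace: q0 -> q2 -> q3 -> q0 -> q2
Final: q2
Original accept: {q0, q3}
Complement: q2 is not in original accept

Yes, complement accepts (original rejects)


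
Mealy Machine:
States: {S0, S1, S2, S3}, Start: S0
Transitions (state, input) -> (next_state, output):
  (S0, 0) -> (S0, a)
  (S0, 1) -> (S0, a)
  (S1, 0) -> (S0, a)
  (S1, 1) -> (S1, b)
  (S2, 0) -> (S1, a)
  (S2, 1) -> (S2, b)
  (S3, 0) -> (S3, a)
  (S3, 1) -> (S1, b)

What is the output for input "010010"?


Step-by-step:
  (S0, 0) -> (S0, a)
  (S0, 1) -> (S0, a)
  (S0, 0) -> (S0, a)
  (S0, 0) -> (S0, a)
  (S0, 1) -> (S0, a)
  (S0, 0) -> (S0, a)

"aaaaaa"


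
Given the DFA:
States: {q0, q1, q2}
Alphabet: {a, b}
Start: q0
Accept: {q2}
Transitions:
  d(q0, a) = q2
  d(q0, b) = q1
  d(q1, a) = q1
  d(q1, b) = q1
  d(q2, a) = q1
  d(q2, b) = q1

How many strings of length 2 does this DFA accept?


Enumerating all length-2 strings:
  "aa" -> q1 [reject]
  "ab" -> q1 [reject]
  "ba" -> q1 [reject]
  "bb" -> q1 [reject]

0 out of 4


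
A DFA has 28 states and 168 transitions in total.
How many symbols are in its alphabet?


Each state has exactly one transition per symbol.
|alphabet| = transitions / states = 168 / 28 = 6

6


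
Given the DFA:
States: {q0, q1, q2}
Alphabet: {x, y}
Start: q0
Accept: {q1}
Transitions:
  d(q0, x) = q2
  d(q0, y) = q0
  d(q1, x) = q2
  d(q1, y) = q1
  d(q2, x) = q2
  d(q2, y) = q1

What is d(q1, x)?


Looking up transition d(q1, x)

q2


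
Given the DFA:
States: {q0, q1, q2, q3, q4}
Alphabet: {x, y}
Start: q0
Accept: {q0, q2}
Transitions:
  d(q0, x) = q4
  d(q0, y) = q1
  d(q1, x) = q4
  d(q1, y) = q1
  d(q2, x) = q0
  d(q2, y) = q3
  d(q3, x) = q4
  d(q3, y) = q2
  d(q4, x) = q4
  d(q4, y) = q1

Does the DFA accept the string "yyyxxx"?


Trace: q0 -> q1 -> q1 -> q1 -> q4 -> q4 -> q4
Final state: q4
Accept states: {q0, q2}

No, rejected (final state q4 is not an accept state)


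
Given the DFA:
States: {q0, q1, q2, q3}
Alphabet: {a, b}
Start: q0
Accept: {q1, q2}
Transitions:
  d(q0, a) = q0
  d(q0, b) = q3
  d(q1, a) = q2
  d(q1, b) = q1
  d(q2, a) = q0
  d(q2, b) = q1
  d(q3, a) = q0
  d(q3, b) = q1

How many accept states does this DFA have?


Accept states listed: {q1, q2}
Counting: q1(1) q2(2)

2


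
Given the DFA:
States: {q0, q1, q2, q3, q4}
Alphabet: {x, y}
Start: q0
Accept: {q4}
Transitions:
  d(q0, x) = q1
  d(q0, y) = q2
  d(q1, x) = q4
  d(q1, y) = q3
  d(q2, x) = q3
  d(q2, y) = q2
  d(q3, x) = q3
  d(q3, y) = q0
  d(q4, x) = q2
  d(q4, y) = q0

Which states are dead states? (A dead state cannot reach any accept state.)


Forward reachability from each state:
  q0 -> reaches accept state q4 (live)
  q1 -> reaches accept state q4 (live)
  q2 -> reaches accept state q4 (live)
  q3 -> reaches accept state q4 (live)
  q4 -> reaches accept state q4 (live)

None (all states can reach an accept state)


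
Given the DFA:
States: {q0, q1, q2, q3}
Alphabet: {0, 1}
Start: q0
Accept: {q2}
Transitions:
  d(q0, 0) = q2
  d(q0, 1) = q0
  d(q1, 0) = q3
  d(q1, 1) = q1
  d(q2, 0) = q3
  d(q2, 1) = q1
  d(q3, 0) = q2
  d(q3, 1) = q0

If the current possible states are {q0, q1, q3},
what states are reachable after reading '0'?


Apply transition on '0' from each current state:
  d(q0, 0) = q2
  d(q1, 0) = q3
  d(q3, 0) = q2

{q2, q3}


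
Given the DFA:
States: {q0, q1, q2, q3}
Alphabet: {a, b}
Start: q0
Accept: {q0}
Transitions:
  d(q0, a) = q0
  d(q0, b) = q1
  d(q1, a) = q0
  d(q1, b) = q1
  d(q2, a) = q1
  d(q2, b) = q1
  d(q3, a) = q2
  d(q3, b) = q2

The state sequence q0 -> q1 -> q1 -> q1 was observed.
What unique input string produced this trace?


Trace back each transition to find the symbol:
  q0 --[b]--> q1
  q1 --[b]--> q1
  q1 --[b]--> q1

"bbb"


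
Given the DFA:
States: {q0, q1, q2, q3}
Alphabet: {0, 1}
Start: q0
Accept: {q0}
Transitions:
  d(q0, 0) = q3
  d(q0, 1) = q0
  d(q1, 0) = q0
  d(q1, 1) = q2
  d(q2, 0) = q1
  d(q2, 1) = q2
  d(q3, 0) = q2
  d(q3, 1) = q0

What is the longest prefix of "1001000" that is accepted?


Run the DFA, marking each prefix where the state is accepting:
  "" -> q0 [accept]
  "1" -> q0 [accept]
  "10" -> q3 [reject]
  "100" -> q2 [reject]
  "1001" -> q2 [reject]
  "10010" -> q1 [reject]
  "100100" -> q0 [accept]
  "1001000" -> q3 [reject]

"100100"


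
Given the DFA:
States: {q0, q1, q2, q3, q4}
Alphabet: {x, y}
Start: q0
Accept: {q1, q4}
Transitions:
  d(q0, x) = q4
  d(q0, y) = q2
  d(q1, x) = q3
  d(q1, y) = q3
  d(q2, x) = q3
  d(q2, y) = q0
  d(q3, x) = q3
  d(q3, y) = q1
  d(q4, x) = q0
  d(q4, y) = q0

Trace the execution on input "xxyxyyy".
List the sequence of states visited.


Input: xxyxyyy
d(q0, x) = q4
d(q4, x) = q0
d(q0, y) = q2
d(q2, x) = q3
d(q3, y) = q1
d(q1, y) = q3
d(q3, y) = q1


q0 -> q4 -> q0 -> q2 -> q3 -> q1 -> q3 -> q1


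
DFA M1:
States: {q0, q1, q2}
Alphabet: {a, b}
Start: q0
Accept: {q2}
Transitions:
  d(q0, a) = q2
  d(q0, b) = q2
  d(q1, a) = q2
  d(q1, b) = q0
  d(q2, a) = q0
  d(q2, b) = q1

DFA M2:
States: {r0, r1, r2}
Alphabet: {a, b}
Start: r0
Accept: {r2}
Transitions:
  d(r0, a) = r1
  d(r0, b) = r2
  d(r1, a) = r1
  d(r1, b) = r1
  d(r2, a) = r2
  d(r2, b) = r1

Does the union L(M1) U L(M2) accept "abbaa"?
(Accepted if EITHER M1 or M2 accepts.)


M1: final=q0 accepted=False
M2: final=r1 accepted=False

No, union rejects (neither accepts)


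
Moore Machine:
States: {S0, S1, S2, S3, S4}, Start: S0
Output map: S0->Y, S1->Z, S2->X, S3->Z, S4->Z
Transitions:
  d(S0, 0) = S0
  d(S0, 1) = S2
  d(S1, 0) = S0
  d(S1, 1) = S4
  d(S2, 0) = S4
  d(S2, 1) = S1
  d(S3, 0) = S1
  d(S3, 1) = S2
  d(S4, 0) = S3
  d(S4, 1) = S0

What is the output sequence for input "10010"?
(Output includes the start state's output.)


Start: S0 (output Y)
  --1--> S2 (output X)
  --0--> S4 (output Z)
  --0--> S3 (output Z)
  --1--> S2 (output X)
  --0--> S4 (output Z)

"YXZZXZ"


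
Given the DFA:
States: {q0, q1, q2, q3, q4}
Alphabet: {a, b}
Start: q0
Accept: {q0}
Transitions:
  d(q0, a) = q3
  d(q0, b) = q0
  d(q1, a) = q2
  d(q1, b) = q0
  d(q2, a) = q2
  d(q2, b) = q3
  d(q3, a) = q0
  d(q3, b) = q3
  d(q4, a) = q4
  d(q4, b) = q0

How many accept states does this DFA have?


Accept states listed: {q0}
Counting: q0(1)

1


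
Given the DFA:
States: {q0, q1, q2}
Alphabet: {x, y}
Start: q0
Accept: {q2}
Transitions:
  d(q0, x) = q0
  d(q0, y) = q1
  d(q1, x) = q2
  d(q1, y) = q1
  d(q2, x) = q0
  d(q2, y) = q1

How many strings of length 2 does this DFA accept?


Enumerating all length-2 strings:
  "xx" -> q0 [reject]
  "xy" -> q1 [reject]
  "yx" -> q2 [accept]
  "yy" -> q1 [reject]

1 out of 4


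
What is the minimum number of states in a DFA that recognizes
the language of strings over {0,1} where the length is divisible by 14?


States track (length) mod 14.
Need 14 states: one per remainder 0..13; accept = remainder 0.

14


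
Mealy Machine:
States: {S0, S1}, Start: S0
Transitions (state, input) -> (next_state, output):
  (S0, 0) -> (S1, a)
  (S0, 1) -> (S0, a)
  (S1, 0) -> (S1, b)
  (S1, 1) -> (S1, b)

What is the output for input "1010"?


Step-by-step:
  (S0, 1) -> (S0, a)
  (S0, 0) -> (S1, a)
  (S1, 1) -> (S1, b)
  (S1, 0) -> (S1, b)

"aabb"


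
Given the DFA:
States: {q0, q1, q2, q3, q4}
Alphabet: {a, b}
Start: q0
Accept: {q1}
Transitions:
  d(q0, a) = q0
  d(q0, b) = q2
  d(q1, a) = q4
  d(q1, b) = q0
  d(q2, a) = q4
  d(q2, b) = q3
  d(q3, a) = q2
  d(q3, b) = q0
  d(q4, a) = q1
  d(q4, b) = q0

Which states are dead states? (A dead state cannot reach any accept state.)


Forward reachability from each state:
  q0 -> reaches accept state q1 (live)
  q1 -> reaches accept state q1 (live)
  q2 -> reaches accept state q1 (live)
  q3 -> reaches accept state q1 (live)
  q4 -> reaches accept state q1 (live)

None (all states can reach an accept state)


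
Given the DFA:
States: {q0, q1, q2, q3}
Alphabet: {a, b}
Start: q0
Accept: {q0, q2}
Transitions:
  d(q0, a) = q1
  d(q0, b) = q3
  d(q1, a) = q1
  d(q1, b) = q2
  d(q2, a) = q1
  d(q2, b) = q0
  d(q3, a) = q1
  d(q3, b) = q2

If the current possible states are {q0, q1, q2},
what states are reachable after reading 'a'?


Apply transition on 'a' from each current state:
  d(q0, a) = q1
  d(q1, a) = q1
  d(q2, a) = q1

{q1}


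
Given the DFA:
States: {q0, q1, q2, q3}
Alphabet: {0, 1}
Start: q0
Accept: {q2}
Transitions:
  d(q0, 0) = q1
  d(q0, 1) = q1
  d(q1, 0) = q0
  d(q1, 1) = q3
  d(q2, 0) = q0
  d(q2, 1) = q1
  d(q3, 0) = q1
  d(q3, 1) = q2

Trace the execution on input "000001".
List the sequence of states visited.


Input: 000001
d(q0, 0) = q1
d(q1, 0) = q0
d(q0, 0) = q1
d(q1, 0) = q0
d(q0, 0) = q1
d(q1, 1) = q3


q0 -> q1 -> q0 -> q1 -> q0 -> q1 -> q3


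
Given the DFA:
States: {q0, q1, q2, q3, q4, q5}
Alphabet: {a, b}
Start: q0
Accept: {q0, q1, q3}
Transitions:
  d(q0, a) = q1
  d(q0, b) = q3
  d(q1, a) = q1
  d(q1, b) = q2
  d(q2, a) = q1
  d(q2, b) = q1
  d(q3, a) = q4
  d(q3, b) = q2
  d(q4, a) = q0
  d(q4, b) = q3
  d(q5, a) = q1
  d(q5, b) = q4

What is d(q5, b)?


Looking up transition d(q5, b)

q4


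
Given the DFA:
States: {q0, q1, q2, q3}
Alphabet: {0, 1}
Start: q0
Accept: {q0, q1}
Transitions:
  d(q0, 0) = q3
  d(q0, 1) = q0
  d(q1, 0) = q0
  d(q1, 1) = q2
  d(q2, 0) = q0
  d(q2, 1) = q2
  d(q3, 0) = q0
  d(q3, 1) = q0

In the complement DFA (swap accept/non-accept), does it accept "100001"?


Trace: q0 -> q0 -> q3 -> q0 -> q3 -> q0 -> q0
Final: q0
Original accept: {q0, q1}
Complement: q0 is in original accept

No, complement rejects (original accepts)


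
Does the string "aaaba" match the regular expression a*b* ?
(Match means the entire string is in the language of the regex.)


|string| = 5; first = 'a'; last = 'a'

No, "aaaba" does not match a*b*


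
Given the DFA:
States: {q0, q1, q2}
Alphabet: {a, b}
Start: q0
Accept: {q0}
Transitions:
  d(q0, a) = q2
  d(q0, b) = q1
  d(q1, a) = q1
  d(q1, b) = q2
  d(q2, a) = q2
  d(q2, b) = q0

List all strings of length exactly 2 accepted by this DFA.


All strings of length 2: 4 total
Accepted: 1

"ab"


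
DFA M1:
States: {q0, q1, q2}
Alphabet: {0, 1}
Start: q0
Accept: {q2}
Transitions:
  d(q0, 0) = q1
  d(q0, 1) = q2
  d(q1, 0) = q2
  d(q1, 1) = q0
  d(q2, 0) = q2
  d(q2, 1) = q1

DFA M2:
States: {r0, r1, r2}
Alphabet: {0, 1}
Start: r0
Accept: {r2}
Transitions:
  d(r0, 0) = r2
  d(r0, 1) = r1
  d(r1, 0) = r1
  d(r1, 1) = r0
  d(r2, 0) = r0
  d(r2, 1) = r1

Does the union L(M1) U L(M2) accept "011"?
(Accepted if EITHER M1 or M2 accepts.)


M1: final=q2 accepted=True
M2: final=r0 accepted=False

Yes, union accepts


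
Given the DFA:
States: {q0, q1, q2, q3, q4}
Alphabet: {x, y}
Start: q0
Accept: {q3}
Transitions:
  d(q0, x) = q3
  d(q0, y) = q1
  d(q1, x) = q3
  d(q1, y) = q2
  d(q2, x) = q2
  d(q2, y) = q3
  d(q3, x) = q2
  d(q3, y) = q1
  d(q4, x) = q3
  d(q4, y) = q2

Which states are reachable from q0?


BFS from q0:
  layer 0: {q0}
  layer 1: {q1, q3}
  layer 2: {q2}

{q0, q1, q2, q3}


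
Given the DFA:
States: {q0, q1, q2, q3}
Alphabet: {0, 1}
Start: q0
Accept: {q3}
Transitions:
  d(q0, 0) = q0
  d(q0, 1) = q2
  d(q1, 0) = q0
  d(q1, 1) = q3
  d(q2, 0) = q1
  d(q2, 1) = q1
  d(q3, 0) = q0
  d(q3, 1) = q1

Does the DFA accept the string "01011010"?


Trace: q0 -> q0 -> q2 -> q1 -> q3 -> q1 -> q0 -> q2 -> q1
Final state: q1
Accept states: {q3}

No, rejected (final state q1 is not an accept state)
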